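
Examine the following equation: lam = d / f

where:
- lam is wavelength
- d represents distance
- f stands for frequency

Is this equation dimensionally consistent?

No

lam (wavelength) has dimensions [L].
d (distance) has dimensions [L].
f (frequency) has dimensions [T^-1].

Left side: [L]
Right side: [L T]

The two sides have different dimensions, so the equation is NOT dimensionally consistent.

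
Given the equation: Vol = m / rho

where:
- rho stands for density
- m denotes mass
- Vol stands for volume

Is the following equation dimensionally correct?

Yes

rho (density) has dimensions [L^-3 M].
m (mass) has dimensions [M].
Vol (volume) has dimensions [L^3].

Left side: [L^3]
Right side: [L^3]

Both sides have the same dimensions, so the equation is dimensionally consistent.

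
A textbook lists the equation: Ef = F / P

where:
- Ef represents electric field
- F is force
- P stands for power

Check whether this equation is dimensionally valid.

No

Ef (electric field) has dimensions [I^-1 L M T^-3].
F (force) has dimensions [L M T^-2].
P (power) has dimensions [L^2 M T^-3].

Left side: [I^-1 L M T^-3]
Right side: [L^-1 T]

The two sides have different dimensions, so the equation is NOT dimensionally consistent.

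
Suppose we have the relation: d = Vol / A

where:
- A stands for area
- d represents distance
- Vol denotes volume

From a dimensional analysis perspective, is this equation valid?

Yes

A (area) has dimensions [L^2].
d (distance) has dimensions [L].
Vol (volume) has dimensions [L^3].

Left side: [L]
Right side: [L]

Both sides have the same dimensions, so the equation is dimensionally consistent.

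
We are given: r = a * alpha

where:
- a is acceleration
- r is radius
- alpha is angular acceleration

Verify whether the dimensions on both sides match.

No

a (acceleration) has dimensions [L T^-2].
r (radius) has dimensions [L].
alpha (angular acceleration) has dimensions [T^-2].

Left side: [L]
Right side: [L T^-4]

The two sides have different dimensions, so the equation is NOT dimensionally consistent.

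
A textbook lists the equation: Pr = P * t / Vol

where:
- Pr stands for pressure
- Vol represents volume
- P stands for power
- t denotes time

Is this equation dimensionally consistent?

Yes

Pr (pressure) has dimensions [L^-1 M T^-2].
Vol (volume) has dimensions [L^3].
P (power) has dimensions [L^2 M T^-3].
t (time) has dimensions [T].

Left side: [L^-1 M T^-2]
Right side: [L^-1 M T^-2]

Both sides have the same dimensions, so the equation is dimensionally consistent.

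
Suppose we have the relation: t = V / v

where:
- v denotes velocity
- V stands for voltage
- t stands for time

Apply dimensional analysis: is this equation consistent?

No

v (velocity) has dimensions [L T^-1].
V (voltage) has dimensions [I^-1 L^2 M T^-3].
t (time) has dimensions [T].

Left side: [T]
Right side: [I^-1 L M T^-2]

The two sides have different dimensions, so the equation is NOT dimensionally consistent.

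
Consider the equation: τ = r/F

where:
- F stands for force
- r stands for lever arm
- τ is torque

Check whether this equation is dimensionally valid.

No

F (force) has dimensions [L M T^-2].
r (lever arm) has dimensions [L].
τ (torque) has dimensions [L^2 M T^-2].

Left side: [L^2 M T^-2]
Right side: [M^-1 T^2]

The two sides have different dimensions, so the equation is NOT dimensionally consistent.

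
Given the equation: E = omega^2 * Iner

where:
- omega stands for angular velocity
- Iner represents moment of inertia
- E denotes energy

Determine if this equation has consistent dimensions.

Yes

omega (angular velocity) has dimensions [T^-1].
Iner (moment of inertia) has dimensions [L^2 M].
E (energy) has dimensions [L^2 M T^-2].

Left side: [L^2 M T^-2]
Right side: [L^2 M T^-2]

Both sides have the same dimensions, so the equation is dimensionally consistent.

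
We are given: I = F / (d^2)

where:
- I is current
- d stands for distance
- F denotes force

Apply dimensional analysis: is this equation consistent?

No

I (current) has dimensions [I].
d (distance) has dimensions [L].
F (force) has dimensions [L M T^-2].

Left side: [I]
Right side: [L^-1 M T^-2]

The two sides have different dimensions, so the equation is NOT dimensionally consistent.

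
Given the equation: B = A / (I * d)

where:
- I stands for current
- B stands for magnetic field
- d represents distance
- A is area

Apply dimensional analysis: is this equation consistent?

No

I (current) has dimensions [I].
B (magnetic field) has dimensions [I^-1 M T^-2].
d (distance) has dimensions [L].
A (area) has dimensions [L^2].

Left side: [I^-1 M T^-2]
Right side: [I^-1 L]

The two sides have different dimensions, so the equation is NOT dimensionally consistent.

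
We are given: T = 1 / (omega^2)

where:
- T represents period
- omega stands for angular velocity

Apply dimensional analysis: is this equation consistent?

No

T (period) has dimensions [T].
omega (angular velocity) has dimensions [T^-1].

Left side: [T]
Right side: [T^2]

The two sides have different dimensions, so the equation is NOT dimensionally consistent.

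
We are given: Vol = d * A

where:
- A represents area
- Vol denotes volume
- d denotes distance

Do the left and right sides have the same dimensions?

Yes

A (area) has dimensions [L^2].
Vol (volume) has dimensions [L^3].
d (distance) has dimensions [L].

Left side: [L^3]
Right side: [L^3]

Both sides have the same dimensions, so the equation is dimensionally consistent.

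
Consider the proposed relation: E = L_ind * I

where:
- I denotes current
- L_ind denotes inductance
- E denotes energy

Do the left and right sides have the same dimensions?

No

I (current) has dimensions [I].
L_ind (inductance) has dimensions [I^-2 L^2 M T^-2].
E (energy) has dimensions [L^2 M T^-2].

Left side: [L^2 M T^-2]
Right side: [I^-1 L^2 M T^-2]

The two sides have different dimensions, so the equation is NOT dimensionally consistent.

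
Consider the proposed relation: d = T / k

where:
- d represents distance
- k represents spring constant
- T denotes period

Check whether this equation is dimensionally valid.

No

d (distance) has dimensions [L].
k (spring constant) has dimensions [M T^-2].
T (period) has dimensions [T].

Left side: [L]
Right side: [M^-1 T^3]

The two sides have different dimensions, so the equation is NOT dimensionally consistent.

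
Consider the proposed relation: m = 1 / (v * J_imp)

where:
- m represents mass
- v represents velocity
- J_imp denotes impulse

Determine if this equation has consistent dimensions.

No

m (mass) has dimensions [M].
v (velocity) has dimensions [L T^-1].
J_imp (impulse) has dimensions [L M T^-1].

Left side: [M]
Right side: [L^-2 M^-1 T^2]

The two sides have different dimensions, so the equation is NOT dimensionally consistent.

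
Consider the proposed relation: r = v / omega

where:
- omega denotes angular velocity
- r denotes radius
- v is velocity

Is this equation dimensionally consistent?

Yes

omega (angular velocity) has dimensions [T^-1].
r (radius) has dimensions [L].
v (velocity) has dimensions [L T^-1].

Left side: [L]
Right side: [L]

Both sides have the same dimensions, so the equation is dimensionally consistent.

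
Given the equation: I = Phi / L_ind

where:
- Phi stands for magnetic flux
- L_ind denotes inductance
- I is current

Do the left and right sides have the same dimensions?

Yes

Phi (magnetic flux) has dimensions [I^-1 L^2 M T^-2].
L_ind (inductance) has dimensions [I^-2 L^2 M T^-2].
I (current) has dimensions [I].

Left side: [I]
Right side: [I]

Both sides have the same dimensions, so the equation is dimensionally consistent.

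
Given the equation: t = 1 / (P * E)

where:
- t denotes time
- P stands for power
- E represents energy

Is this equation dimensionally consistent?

No

t (time) has dimensions [T].
P (power) has dimensions [L^2 M T^-3].
E (energy) has dimensions [L^2 M T^-2].

Left side: [T]
Right side: [L^-4 M^-2 T^5]

The two sides have different dimensions, so the equation is NOT dimensionally consistent.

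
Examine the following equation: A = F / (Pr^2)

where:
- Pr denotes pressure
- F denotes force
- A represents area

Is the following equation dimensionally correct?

No

Pr (pressure) has dimensions [L^-1 M T^-2].
F (force) has dimensions [L M T^-2].
A (area) has dimensions [L^2].

Left side: [L^2]
Right side: [L^3 M^-1 T^2]

The two sides have different dimensions, so the equation is NOT dimensionally consistent.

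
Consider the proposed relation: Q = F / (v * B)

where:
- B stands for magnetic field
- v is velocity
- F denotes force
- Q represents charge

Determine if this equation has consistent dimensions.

Yes

B (magnetic field) has dimensions [I^-1 M T^-2].
v (velocity) has dimensions [L T^-1].
F (force) has dimensions [L M T^-2].
Q (charge) has dimensions [I T].

Left side: [I T]
Right side: [I T]

Both sides have the same dimensions, so the equation is dimensionally consistent.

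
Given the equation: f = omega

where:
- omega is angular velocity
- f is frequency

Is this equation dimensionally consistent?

Yes

omega (angular velocity) has dimensions [T^-1].
f (frequency) has dimensions [T^-1].

Left side: [T^-1]
Right side: [T^-1]

Both sides have the same dimensions, so the equation is dimensionally consistent.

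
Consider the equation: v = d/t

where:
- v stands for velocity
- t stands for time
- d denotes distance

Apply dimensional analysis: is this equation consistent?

Yes

v (velocity) has dimensions [L T^-1].
t (time) has dimensions [T].
d (distance) has dimensions [L].

Left side: [L T^-1]
Right side: [L T^-1]

Both sides have the same dimensions, so the equation is dimensionally consistent.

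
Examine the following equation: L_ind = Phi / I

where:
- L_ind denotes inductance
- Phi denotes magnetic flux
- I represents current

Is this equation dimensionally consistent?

Yes

L_ind (inductance) has dimensions [I^-2 L^2 M T^-2].
Phi (magnetic flux) has dimensions [I^-1 L^2 M T^-2].
I (current) has dimensions [I].

Left side: [I^-2 L^2 M T^-2]
Right side: [I^-2 L^2 M T^-2]

Both sides have the same dimensions, so the equation is dimensionally consistent.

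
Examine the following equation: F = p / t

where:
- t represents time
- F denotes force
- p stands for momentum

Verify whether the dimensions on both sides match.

Yes

t (time) has dimensions [T].
F (force) has dimensions [L M T^-2].
p (momentum) has dimensions [L M T^-1].

Left side: [L M T^-2]
Right side: [L M T^-2]

Both sides have the same dimensions, so the equation is dimensionally consistent.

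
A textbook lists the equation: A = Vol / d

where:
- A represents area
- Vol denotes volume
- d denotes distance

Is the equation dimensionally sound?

Yes

A (area) has dimensions [L^2].
Vol (volume) has dimensions [L^3].
d (distance) has dimensions [L].

Left side: [L^2]
Right side: [L^2]

Both sides have the same dimensions, so the equation is dimensionally consistent.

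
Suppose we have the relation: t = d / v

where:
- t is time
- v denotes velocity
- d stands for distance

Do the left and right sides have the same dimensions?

Yes

t (time) has dimensions [T].
v (velocity) has dimensions [L T^-1].
d (distance) has dimensions [L].

Left side: [T]
Right side: [T]

Both sides have the same dimensions, so the equation is dimensionally consistent.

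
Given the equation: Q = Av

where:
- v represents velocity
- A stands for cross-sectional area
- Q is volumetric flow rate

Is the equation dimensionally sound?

Yes

v (velocity) has dimensions [L T^-1].
A (cross-sectional area) has dimensions [L^2].
Q (volumetric flow rate) has dimensions [L^3 T^-1].

Left side: [L^3 T^-1]
Right side: [L^3 T^-1]

Both sides have the same dimensions, so the equation is dimensionally consistent.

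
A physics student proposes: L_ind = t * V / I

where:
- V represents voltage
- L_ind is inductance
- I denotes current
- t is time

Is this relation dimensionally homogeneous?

Yes

V (voltage) has dimensions [I^-1 L^2 M T^-3].
L_ind (inductance) has dimensions [I^-2 L^2 M T^-2].
I (current) has dimensions [I].
t (time) has dimensions [T].

Left side: [I^-2 L^2 M T^-2]
Right side: [I^-2 L^2 M T^-2]

Both sides have the same dimensions, so the equation is dimensionally consistent.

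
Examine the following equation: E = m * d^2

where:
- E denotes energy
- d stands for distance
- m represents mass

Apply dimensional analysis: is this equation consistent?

No

E (energy) has dimensions [L^2 M T^-2].
d (distance) has dimensions [L].
m (mass) has dimensions [M].

Left side: [L^2 M T^-2]
Right side: [L^2 M]

The two sides have different dimensions, so the equation is NOT dimensionally consistent.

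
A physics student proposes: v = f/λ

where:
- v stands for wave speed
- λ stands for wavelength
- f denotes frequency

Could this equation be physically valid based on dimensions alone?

No

v (wave speed) has dimensions [L T^-1].
λ (wavelength) has dimensions [L].
f (frequency) has dimensions [T^-1].

Left side: [L T^-1]
Right side: [L^-1 T^-1]

The two sides have different dimensions, so the equation is NOT dimensionally consistent.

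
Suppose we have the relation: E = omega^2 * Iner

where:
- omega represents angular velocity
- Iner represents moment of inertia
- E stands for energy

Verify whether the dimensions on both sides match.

Yes

omega (angular velocity) has dimensions [T^-1].
Iner (moment of inertia) has dimensions [L^2 M].
E (energy) has dimensions [L^2 M T^-2].

Left side: [L^2 M T^-2]
Right side: [L^2 M T^-2]

Both sides have the same dimensions, so the equation is dimensionally consistent.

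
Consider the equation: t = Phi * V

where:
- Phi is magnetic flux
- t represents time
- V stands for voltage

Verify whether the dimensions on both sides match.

No

Phi (magnetic flux) has dimensions [I^-1 L^2 M T^-2].
t (time) has dimensions [T].
V (voltage) has dimensions [I^-1 L^2 M T^-3].

Left side: [T]
Right side: [I^-2 L^4 M^2 T^-5]

The two sides have different dimensions, so the equation is NOT dimensionally consistent.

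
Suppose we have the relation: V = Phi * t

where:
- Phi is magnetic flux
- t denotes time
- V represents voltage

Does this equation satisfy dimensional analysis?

No

Phi (magnetic flux) has dimensions [I^-1 L^2 M T^-2].
t (time) has dimensions [T].
V (voltage) has dimensions [I^-1 L^2 M T^-3].

Left side: [I^-1 L^2 M T^-3]
Right side: [I^-1 L^2 M T^-1]

The two sides have different dimensions, so the equation is NOT dimensionally consistent.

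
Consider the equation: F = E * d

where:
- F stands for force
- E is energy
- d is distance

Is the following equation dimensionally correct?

No

F (force) has dimensions [L M T^-2].
E (energy) has dimensions [L^2 M T^-2].
d (distance) has dimensions [L].

Left side: [L M T^-2]
Right side: [L^3 M T^-2]

The two sides have different dimensions, so the equation is NOT dimensionally consistent.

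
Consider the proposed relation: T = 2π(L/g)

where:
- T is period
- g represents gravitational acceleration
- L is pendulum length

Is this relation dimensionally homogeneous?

No

T (period) has dimensions [T].
g (gravitational acceleration) has dimensions [L T^-2].
L (pendulum length) has dimensions [L].

Left side: [T]
Right side: [T^2]

The two sides have different dimensions, so the equation is NOT dimensionally consistent.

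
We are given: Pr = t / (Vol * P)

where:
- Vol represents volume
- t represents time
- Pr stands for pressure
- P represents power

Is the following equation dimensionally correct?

No

Vol (volume) has dimensions [L^3].
t (time) has dimensions [T].
Pr (pressure) has dimensions [L^-1 M T^-2].
P (power) has dimensions [L^2 M T^-3].

Left side: [L^-1 M T^-2]
Right side: [L^-5 M^-1 T^4]

The two sides have different dimensions, so the equation is NOT dimensionally consistent.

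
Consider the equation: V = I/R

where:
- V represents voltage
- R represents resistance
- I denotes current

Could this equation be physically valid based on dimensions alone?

No

V (voltage) has dimensions [I^-1 L^2 M T^-3].
R (resistance) has dimensions [I^-2 L^2 M T^-3].
I (current) has dimensions [I].

Left side: [I^-1 L^2 M T^-3]
Right side: [I^3 L^-2 M^-1 T^3]

The two sides have different dimensions, so the equation is NOT dimensionally consistent.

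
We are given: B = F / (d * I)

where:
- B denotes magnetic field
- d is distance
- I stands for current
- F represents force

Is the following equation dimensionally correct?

Yes

B (magnetic field) has dimensions [I^-1 M T^-2].
d (distance) has dimensions [L].
I (current) has dimensions [I].
F (force) has dimensions [L M T^-2].

Left side: [I^-1 M T^-2]
Right side: [I^-1 M T^-2]

Both sides have the same dimensions, so the equation is dimensionally consistent.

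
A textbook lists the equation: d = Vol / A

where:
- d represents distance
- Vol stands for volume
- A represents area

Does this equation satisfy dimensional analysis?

Yes

d (distance) has dimensions [L].
Vol (volume) has dimensions [L^3].
A (area) has dimensions [L^2].

Left side: [L]
Right side: [L]

Both sides have the same dimensions, so the equation is dimensionally consistent.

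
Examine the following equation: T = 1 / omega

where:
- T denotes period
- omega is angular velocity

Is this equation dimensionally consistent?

Yes

T (period) has dimensions [T].
omega (angular velocity) has dimensions [T^-1].

Left side: [T]
Right side: [T]

Both sides have the same dimensions, so the equation is dimensionally consistent.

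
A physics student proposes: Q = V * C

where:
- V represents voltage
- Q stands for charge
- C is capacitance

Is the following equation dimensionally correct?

Yes

V (voltage) has dimensions [I^-1 L^2 M T^-3].
Q (charge) has dimensions [I T].
C (capacitance) has dimensions [I^2 L^-2 M^-1 T^4].

Left side: [I T]
Right side: [I T]

Both sides have the same dimensions, so the equation is dimensionally consistent.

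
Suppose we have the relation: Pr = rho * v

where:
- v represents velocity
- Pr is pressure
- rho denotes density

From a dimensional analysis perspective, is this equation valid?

No

v (velocity) has dimensions [L T^-1].
Pr (pressure) has dimensions [L^-1 M T^-2].
rho (density) has dimensions [L^-3 M].

Left side: [L^-1 M T^-2]
Right side: [L^-2 M T^-1]

The two sides have different dimensions, so the equation is NOT dimensionally consistent.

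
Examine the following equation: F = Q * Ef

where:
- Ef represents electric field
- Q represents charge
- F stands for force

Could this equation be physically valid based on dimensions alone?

Yes

Ef (electric field) has dimensions [I^-1 L M T^-3].
Q (charge) has dimensions [I T].
F (force) has dimensions [L M T^-2].

Left side: [L M T^-2]
Right side: [L M T^-2]

Both sides have the same dimensions, so the equation is dimensionally consistent.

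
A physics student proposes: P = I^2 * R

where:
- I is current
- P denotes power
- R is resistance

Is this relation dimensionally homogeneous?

Yes

I (current) has dimensions [I].
P (power) has dimensions [L^2 M T^-3].
R (resistance) has dimensions [I^-2 L^2 M T^-3].

Left side: [L^2 M T^-3]
Right side: [L^2 M T^-3]

Both sides have the same dimensions, so the equation is dimensionally consistent.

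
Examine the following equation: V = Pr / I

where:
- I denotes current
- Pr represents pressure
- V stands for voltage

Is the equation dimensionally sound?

No

I (current) has dimensions [I].
Pr (pressure) has dimensions [L^-1 M T^-2].
V (voltage) has dimensions [I^-1 L^2 M T^-3].

Left side: [I^-1 L^2 M T^-3]
Right side: [I^-1 L^-1 M T^-2]

The two sides have different dimensions, so the equation is NOT dimensionally consistent.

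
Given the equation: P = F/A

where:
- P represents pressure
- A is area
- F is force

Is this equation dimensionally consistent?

Yes

P (pressure) has dimensions [L^-1 M T^-2].
A (area) has dimensions [L^2].
F (force) has dimensions [L M T^-2].

Left side: [L^-1 M T^-2]
Right side: [L^-1 M T^-2]

Both sides have the same dimensions, so the equation is dimensionally consistent.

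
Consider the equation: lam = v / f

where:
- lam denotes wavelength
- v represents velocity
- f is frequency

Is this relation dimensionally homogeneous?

Yes

lam (wavelength) has dimensions [L].
v (velocity) has dimensions [L T^-1].
f (frequency) has dimensions [T^-1].

Left side: [L]
Right side: [L]

Both sides have the same dimensions, so the equation is dimensionally consistent.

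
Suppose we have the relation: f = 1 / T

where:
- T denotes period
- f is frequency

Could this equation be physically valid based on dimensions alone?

Yes

T (period) has dimensions [T].
f (frequency) has dimensions [T^-1].

Left side: [T^-1]
Right side: [T^-1]

Both sides have the same dimensions, so the equation is dimensionally consistent.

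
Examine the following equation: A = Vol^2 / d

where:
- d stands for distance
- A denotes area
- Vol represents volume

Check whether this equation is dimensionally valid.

No

d (distance) has dimensions [L].
A (area) has dimensions [L^2].
Vol (volume) has dimensions [L^3].

Left side: [L^2]
Right side: [L^5]

The two sides have different dimensions, so the equation is NOT dimensionally consistent.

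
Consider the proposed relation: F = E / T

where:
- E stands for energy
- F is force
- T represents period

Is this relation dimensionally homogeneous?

No

E (energy) has dimensions [L^2 M T^-2].
F (force) has dimensions [L M T^-2].
T (period) has dimensions [T].

Left side: [L M T^-2]
Right side: [L^2 M T^-3]

The two sides have different dimensions, so the equation is NOT dimensionally consistent.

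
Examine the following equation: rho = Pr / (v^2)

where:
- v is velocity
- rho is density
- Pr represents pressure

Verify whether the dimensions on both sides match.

Yes

v (velocity) has dimensions [L T^-1].
rho (density) has dimensions [L^-3 M].
Pr (pressure) has dimensions [L^-1 M T^-2].

Left side: [L^-3 M]
Right side: [L^-3 M]

Both sides have the same dimensions, so the equation is dimensionally consistent.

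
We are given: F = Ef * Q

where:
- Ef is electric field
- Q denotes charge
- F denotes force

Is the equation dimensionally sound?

Yes

Ef (electric field) has dimensions [I^-1 L M T^-3].
Q (charge) has dimensions [I T].
F (force) has dimensions [L M T^-2].

Left side: [L M T^-2]
Right side: [L M T^-2]

Both sides have the same dimensions, so the equation is dimensionally consistent.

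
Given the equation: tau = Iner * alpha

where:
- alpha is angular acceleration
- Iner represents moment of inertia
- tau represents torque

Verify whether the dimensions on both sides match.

Yes

alpha (angular acceleration) has dimensions [T^-2].
Iner (moment of inertia) has dimensions [L^2 M].
tau (torque) has dimensions [L^2 M T^-2].

Left side: [L^2 M T^-2]
Right side: [L^2 M T^-2]

Both sides have the same dimensions, so the equation is dimensionally consistent.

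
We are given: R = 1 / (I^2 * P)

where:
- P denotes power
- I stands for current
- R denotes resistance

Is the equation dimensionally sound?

No

P (power) has dimensions [L^2 M T^-3].
I (current) has dimensions [I].
R (resistance) has dimensions [I^-2 L^2 M T^-3].

Left side: [I^-2 L^2 M T^-3]
Right side: [I^-2 L^-2 M^-1 T^3]

The two sides have different dimensions, so the equation is NOT dimensionally consistent.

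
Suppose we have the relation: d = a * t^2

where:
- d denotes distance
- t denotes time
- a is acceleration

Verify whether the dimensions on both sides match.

Yes

d (distance) has dimensions [L].
t (time) has dimensions [T].
a (acceleration) has dimensions [L T^-2].

Left side: [L]
Right side: [L]

Both sides have the same dimensions, so the equation is dimensionally consistent.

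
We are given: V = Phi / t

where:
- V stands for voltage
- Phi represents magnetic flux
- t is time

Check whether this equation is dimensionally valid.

Yes

V (voltage) has dimensions [I^-1 L^2 M T^-3].
Phi (magnetic flux) has dimensions [I^-1 L^2 M T^-2].
t (time) has dimensions [T].

Left side: [I^-1 L^2 M T^-3]
Right side: [I^-1 L^2 M T^-3]

Both sides have the same dimensions, so the equation is dimensionally consistent.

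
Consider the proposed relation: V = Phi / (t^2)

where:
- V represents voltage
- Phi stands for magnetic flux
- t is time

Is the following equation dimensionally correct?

No

V (voltage) has dimensions [I^-1 L^2 M T^-3].
Phi (magnetic flux) has dimensions [I^-1 L^2 M T^-2].
t (time) has dimensions [T].

Left side: [I^-1 L^2 M T^-3]
Right side: [I^-1 L^2 M T^-4]

The two sides have different dimensions, so the equation is NOT dimensionally consistent.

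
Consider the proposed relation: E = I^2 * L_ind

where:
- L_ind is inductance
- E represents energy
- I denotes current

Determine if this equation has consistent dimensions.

Yes

L_ind (inductance) has dimensions [I^-2 L^2 M T^-2].
E (energy) has dimensions [L^2 M T^-2].
I (current) has dimensions [I].

Left side: [L^2 M T^-2]
Right side: [L^2 M T^-2]

Both sides have the same dimensions, so the equation is dimensionally consistent.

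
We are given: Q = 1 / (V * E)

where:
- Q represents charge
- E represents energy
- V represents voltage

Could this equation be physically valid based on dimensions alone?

No

Q (charge) has dimensions [I T].
E (energy) has dimensions [L^2 M T^-2].
V (voltage) has dimensions [I^-1 L^2 M T^-3].

Left side: [I T]
Right side: [I L^-4 M^-2 T^5]

The two sides have different dimensions, so the equation is NOT dimensionally consistent.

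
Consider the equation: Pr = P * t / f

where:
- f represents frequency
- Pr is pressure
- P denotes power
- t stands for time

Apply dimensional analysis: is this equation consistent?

No

f (frequency) has dimensions [T^-1].
Pr (pressure) has dimensions [L^-1 M T^-2].
P (power) has dimensions [L^2 M T^-3].
t (time) has dimensions [T].

Left side: [L^-1 M T^-2]
Right side: [L^2 M T^-1]

The two sides have different dimensions, so the equation is NOT dimensionally consistent.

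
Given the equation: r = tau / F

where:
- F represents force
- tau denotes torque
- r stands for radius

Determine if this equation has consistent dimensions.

Yes

F (force) has dimensions [L M T^-2].
tau (torque) has dimensions [L^2 M T^-2].
r (radius) has dimensions [L].

Left side: [L]
Right side: [L]

Both sides have the same dimensions, so the equation is dimensionally consistent.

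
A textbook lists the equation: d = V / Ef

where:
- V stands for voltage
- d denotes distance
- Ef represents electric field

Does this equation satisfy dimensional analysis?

Yes

V (voltage) has dimensions [I^-1 L^2 M T^-3].
d (distance) has dimensions [L].
Ef (electric field) has dimensions [I^-1 L M T^-3].

Left side: [L]
Right side: [L]

Both sides have the same dimensions, so the equation is dimensionally consistent.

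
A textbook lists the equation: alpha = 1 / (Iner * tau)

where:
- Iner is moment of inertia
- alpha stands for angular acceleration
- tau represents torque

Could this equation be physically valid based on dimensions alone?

No

Iner (moment of inertia) has dimensions [L^2 M].
alpha (angular acceleration) has dimensions [T^-2].
tau (torque) has dimensions [L^2 M T^-2].

Left side: [T^-2]
Right side: [L^-4 M^-2 T^2]

The two sides have different dimensions, so the equation is NOT dimensionally consistent.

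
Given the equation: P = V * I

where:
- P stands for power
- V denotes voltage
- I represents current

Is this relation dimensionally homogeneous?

Yes

P (power) has dimensions [L^2 M T^-3].
V (voltage) has dimensions [I^-1 L^2 M T^-3].
I (current) has dimensions [I].

Left side: [L^2 M T^-3]
Right side: [L^2 M T^-3]

Both sides have the same dimensions, so the equation is dimensionally consistent.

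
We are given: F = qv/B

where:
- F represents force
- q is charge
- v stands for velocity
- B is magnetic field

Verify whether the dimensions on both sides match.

No

F (force) has dimensions [L M T^-2].
q (charge) has dimensions [I T].
v (velocity) has dimensions [L T^-1].
B (magnetic field) has dimensions [I^-1 M T^-2].

Left side: [L M T^-2]
Right side: [I^2 L M^-1 T^2]

The two sides have different dimensions, so the equation is NOT dimensionally consistent.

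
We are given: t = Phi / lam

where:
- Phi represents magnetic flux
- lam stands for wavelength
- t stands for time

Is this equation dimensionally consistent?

No

Phi (magnetic flux) has dimensions [I^-1 L^2 M T^-2].
lam (wavelength) has dimensions [L].
t (time) has dimensions [T].

Left side: [T]
Right side: [I^-1 L M T^-2]

The two sides have different dimensions, so the equation is NOT dimensionally consistent.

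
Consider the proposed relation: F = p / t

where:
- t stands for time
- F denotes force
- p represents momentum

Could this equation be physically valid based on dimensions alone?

Yes

t (time) has dimensions [T].
F (force) has dimensions [L M T^-2].
p (momentum) has dimensions [L M T^-1].

Left side: [L M T^-2]
Right side: [L M T^-2]

Both sides have the same dimensions, so the equation is dimensionally consistent.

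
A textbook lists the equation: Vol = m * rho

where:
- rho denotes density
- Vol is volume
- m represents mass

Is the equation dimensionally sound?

No

rho (density) has dimensions [L^-3 M].
Vol (volume) has dimensions [L^3].
m (mass) has dimensions [M].

Left side: [L^3]
Right side: [L^-3 M^2]

The two sides have different dimensions, so the equation is NOT dimensionally consistent.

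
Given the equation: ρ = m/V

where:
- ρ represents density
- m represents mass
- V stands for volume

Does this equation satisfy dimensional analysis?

Yes

ρ (density) has dimensions [L^-3 M].
m (mass) has dimensions [M].
V (volume) has dimensions [L^3].

Left side: [L^-3 M]
Right side: [L^-3 M]

Both sides have the same dimensions, so the equation is dimensionally consistent.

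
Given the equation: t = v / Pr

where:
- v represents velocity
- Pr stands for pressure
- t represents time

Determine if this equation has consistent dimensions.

No

v (velocity) has dimensions [L T^-1].
Pr (pressure) has dimensions [L^-1 M T^-2].
t (time) has dimensions [T].

Left side: [T]
Right side: [L^2 M^-1 T]

The two sides have different dimensions, so the equation is NOT dimensionally consistent.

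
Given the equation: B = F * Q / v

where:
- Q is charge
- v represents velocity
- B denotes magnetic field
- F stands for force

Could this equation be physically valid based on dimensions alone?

No

Q (charge) has dimensions [I T].
v (velocity) has dimensions [L T^-1].
B (magnetic field) has dimensions [I^-1 M T^-2].
F (force) has dimensions [L M T^-2].

Left side: [I^-1 M T^-2]
Right side: [I M]

The two sides have different dimensions, so the equation is NOT dimensionally consistent.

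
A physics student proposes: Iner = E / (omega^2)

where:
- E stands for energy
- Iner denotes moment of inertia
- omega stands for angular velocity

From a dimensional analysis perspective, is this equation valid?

Yes

E (energy) has dimensions [L^2 M T^-2].
Iner (moment of inertia) has dimensions [L^2 M].
omega (angular velocity) has dimensions [T^-1].

Left side: [L^2 M]
Right side: [L^2 M]

Both sides have the same dimensions, so the equation is dimensionally consistent.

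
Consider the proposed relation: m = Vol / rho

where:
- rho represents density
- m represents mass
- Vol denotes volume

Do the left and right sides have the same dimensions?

No

rho (density) has dimensions [L^-3 M].
m (mass) has dimensions [M].
Vol (volume) has dimensions [L^3].

Left side: [M]
Right side: [L^6 M^-1]

The two sides have different dimensions, so the equation is NOT dimensionally consistent.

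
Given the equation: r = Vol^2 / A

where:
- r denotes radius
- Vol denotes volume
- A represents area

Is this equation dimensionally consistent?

No

r (radius) has dimensions [L].
Vol (volume) has dimensions [L^3].
A (area) has dimensions [L^2].

Left side: [L]
Right side: [L^4]

The two sides have different dimensions, so the equation is NOT dimensionally consistent.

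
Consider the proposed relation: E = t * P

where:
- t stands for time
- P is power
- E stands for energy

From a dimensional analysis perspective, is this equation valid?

Yes

t (time) has dimensions [T].
P (power) has dimensions [L^2 M T^-3].
E (energy) has dimensions [L^2 M T^-2].

Left side: [L^2 M T^-2]
Right side: [L^2 M T^-2]

Both sides have the same dimensions, so the equation is dimensionally consistent.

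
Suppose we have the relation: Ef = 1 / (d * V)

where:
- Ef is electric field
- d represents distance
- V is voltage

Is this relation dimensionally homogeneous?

No

Ef (electric field) has dimensions [I^-1 L M T^-3].
d (distance) has dimensions [L].
V (voltage) has dimensions [I^-1 L^2 M T^-3].

Left side: [I^-1 L M T^-3]
Right side: [I L^-3 M^-1 T^3]

The two sides have different dimensions, so the equation is NOT dimensionally consistent.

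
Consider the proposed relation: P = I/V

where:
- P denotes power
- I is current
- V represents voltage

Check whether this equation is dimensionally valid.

No

P (power) has dimensions [L^2 M T^-3].
I (current) has dimensions [I].
V (voltage) has dimensions [I^-1 L^2 M T^-3].

Left side: [L^2 M T^-3]
Right side: [I^2 L^-2 M^-1 T^3]

The two sides have different dimensions, so the equation is NOT dimensionally consistent.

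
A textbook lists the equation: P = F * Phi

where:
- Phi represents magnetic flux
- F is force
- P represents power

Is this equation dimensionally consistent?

No

Phi (magnetic flux) has dimensions [I^-1 L^2 M T^-2].
F (force) has dimensions [L M T^-2].
P (power) has dimensions [L^2 M T^-3].

Left side: [L^2 M T^-3]
Right side: [I^-1 L^3 M^2 T^-4]

The two sides have different dimensions, so the equation is NOT dimensionally consistent.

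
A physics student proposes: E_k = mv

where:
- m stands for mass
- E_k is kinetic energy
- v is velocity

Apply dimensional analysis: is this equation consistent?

No

m (mass) has dimensions [M].
E_k (kinetic energy) has dimensions [L^2 M T^-2].
v (velocity) has dimensions [L T^-1].

Left side: [L^2 M T^-2]
Right side: [L M T^-1]

The two sides have different dimensions, so the equation is NOT dimensionally consistent.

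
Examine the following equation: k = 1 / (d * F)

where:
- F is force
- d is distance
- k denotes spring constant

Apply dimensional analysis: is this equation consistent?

No

F (force) has dimensions [L M T^-2].
d (distance) has dimensions [L].
k (spring constant) has dimensions [M T^-2].

Left side: [M T^-2]
Right side: [L^-2 M^-1 T^2]

The two sides have different dimensions, so the equation is NOT dimensionally consistent.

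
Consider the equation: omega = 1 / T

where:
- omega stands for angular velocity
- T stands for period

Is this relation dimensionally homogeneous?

Yes

omega (angular velocity) has dimensions [T^-1].
T (period) has dimensions [T].

Left side: [T^-1]
Right side: [T^-1]

Both sides have the same dimensions, so the equation is dimensionally consistent.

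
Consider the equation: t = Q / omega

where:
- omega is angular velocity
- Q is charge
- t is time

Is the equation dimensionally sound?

No

omega (angular velocity) has dimensions [T^-1].
Q (charge) has dimensions [I T].
t (time) has dimensions [T].

Left side: [T]
Right side: [I T^2]

The two sides have different dimensions, so the equation is NOT dimensionally consistent.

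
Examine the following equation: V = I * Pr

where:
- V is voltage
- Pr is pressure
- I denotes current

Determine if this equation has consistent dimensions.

No

V (voltage) has dimensions [I^-1 L^2 M T^-3].
Pr (pressure) has dimensions [L^-1 M T^-2].
I (current) has dimensions [I].

Left side: [I^-1 L^2 M T^-3]
Right side: [I L^-1 M T^-2]

The two sides have different dimensions, so the equation is NOT dimensionally consistent.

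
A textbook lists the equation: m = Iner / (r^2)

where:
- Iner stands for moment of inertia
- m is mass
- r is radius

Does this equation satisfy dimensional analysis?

Yes

Iner (moment of inertia) has dimensions [L^2 M].
m (mass) has dimensions [M].
r (radius) has dimensions [L].

Left side: [M]
Right side: [M]

Both sides have the same dimensions, so the equation is dimensionally consistent.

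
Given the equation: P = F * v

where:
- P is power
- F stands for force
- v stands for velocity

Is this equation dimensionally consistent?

Yes

P (power) has dimensions [L^2 M T^-3].
F (force) has dimensions [L M T^-2].
v (velocity) has dimensions [L T^-1].

Left side: [L^2 M T^-3]
Right side: [L^2 M T^-3]

Both sides have the same dimensions, so the equation is dimensionally consistent.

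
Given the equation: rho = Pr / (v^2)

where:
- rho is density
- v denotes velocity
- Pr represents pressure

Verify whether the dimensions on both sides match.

Yes

rho (density) has dimensions [L^-3 M].
v (velocity) has dimensions [L T^-1].
Pr (pressure) has dimensions [L^-1 M T^-2].

Left side: [L^-3 M]
Right side: [L^-3 M]

Both sides have the same dimensions, so the equation is dimensionally consistent.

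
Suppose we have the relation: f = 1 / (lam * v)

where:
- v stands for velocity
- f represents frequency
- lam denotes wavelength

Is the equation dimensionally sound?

No

v (velocity) has dimensions [L T^-1].
f (frequency) has dimensions [T^-1].
lam (wavelength) has dimensions [L].

Left side: [T^-1]
Right side: [L^-2 T]

The two sides have different dimensions, so the equation is NOT dimensionally consistent.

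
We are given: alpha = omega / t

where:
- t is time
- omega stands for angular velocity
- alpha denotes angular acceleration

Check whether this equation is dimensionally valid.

Yes

t (time) has dimensions [T].
omega (angular velocity) has dimensions [T^-1].
alpha (angular acceleration) has dimensions [T^-2].

Left side: [T^-2]
Right side: [T^-2]

Both sides have the same dimensions, so the equation is dimensionally consistent.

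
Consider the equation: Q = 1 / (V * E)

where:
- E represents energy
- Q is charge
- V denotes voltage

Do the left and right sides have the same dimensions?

No

E (energy) has dimensions [L^2 M T^-2].
Q (charge) has dimensions [I T].
V (voltage) has dimensions [I^-1 L^2 M T^-3].

Left side: [I T]
Right side: [I L^-4 M^-2 T^5]

The two sides have different dimensions, so the equation is NOT dimensionally consistent.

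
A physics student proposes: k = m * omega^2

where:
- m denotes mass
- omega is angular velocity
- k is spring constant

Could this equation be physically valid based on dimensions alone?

Yes

m (mass) has dimensions [M].
omega (angular velocity) has dimensions [T^-1].
k (spring constant) has dimensions [M T^-2].

Left side: [M T^-2]
Right side: [M T^-2]

Both sides have the same dimensions, so the equation is dimensionally consistent.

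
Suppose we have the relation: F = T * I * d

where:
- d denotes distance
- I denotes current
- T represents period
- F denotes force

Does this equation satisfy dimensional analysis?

No

d (distance) has dimensions [L].
I (current) has dimensions [I].
T (period) has dimensions [T].
F (force) has dimensions [L M T^-2].

Left side: [L M T^-2]
Right side: [I L T]

The two sides have different dimensions, so the equation is NOT dimensionally consistent.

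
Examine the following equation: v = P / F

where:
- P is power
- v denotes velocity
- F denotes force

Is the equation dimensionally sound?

Yes

P (power) has dimensions [L^2 M T^-3].
v (velocity) has dimensions [L T^-1].
F (force) has dimensions [L M T^-2].

Left side: [L T^-1]
Right side: [L T^-1]

Both sides have the same dimensions, so the equation is dimensionally consistent.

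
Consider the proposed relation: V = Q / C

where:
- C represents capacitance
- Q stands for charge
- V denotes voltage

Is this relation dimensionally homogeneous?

Yes

C (capacitance) has dimensions [I^2 L^-2 M^-1 T^4].
Q (charge) has dimensions [I T].
V (voltage) has dimensions [I^-1 L^2 M T^-3].

Left side: [I^-1 L^2 M T^-3]
Right side: [I^-1 L^2 M T^-3]

Both sides have the same dimensions, so the equation is dimensionally consistent.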